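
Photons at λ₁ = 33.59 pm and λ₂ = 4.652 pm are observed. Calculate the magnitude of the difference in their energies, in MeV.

0.230 MeV

Using E = hc/λ: E₁ = 5.9138 × 10^-15 J, E₂ = 4.2701 × 10^-14 J.
|ΔE| = |5.9138 × 10^-15 − 4.2701 × 10^-14| = 3.68 × 10^-14 J = 0.230 MeV.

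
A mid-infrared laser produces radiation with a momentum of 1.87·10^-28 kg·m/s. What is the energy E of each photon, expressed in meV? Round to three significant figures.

Use c = 2.99792458·10^8 m/s, 1 eV = 1.602176634·10^-19 J.
The photon relation is E = pc, giving E = 5.606·10^-20 J.
Converting to meV: E = 349.9 meV ≈ 350 meV.

350 meV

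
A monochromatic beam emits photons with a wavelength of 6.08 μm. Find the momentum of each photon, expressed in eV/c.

0.204 eV/c

Convert to SI: λ = 6.08 μm = 6.08 × 10^-6 m.
Since p = h/λ for a photon, p = 1.090 × 10^-28 kg·m/s.
Converting to eV/c: p = 0.2039 eV/c ≈ 0.204 eV/c.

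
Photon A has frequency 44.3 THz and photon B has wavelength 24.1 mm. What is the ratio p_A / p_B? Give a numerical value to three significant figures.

3560

p_A = 9.791e-29 kg·m/s (from frequency = 44.3 THz, via p = hf/c).
p_B = 2.749e-32 kg·m/s (from wavelength = 24.1 mm, via p = h/λ).
Ratio = 9.791e-29 / 2.749e-32 = 3560.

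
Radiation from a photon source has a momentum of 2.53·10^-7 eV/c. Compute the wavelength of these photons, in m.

4.90 m

In SI units: p = 2.53·10^-7 eV/c = 1.3521·10^-34 kg·m/s.
Apply λ = h/p: λ = 4.901 m.
So λ ≈ 4.90 m.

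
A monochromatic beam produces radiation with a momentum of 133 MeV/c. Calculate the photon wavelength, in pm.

(h = 6.62607015 × 10^-34 J·s, c = 2.99792458 × 10^8 m/s, 1 eV = 1.602176634 × 10^-19 J.)
Convert to SI: p = 133 MeV/c = 7.1079 × 10^-20 kg·m/s.
The photon relation is λ = h/p, giving λ = 9.322 × 10^-15 m.
Converting to pm: λ = 0.009322 pm ≈ 9.32 × 10^-3 pm.

9.32 × 10^-3 pm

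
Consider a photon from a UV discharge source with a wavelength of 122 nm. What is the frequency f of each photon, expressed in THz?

Use c = 2.99792458 × 10^8 m/s.
Convert to SI: λ = 122 nm = 1.22 × 10^-7 m.
Since f = c/λ for a photon, f = 2.457 × 10^15 Hz.
Converting to THz: f = 2457 THz ≈ 2460 THz.

2460 THz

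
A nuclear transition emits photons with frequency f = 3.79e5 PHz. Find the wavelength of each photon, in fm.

(c = 2.99792458e8 m/s.)
In SI units: f = 3.79e5 PHz = 3.79e20 Hz.
The photon relation is λ = c/f, giving λ = 7.910e-13 m.
Converting to fm: λ = 791.0 fm ≈ 791 fm.

791 fm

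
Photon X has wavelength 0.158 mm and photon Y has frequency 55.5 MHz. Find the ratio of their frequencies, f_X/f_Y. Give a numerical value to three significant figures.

3.42e4

f_X = 1.897e12 Hz (from wavelength = 0.158 mm, via f = c/λ).
f_Y = 5.550e7 Hz (from frequency = 55.5 MHz, via f given directly).
Ratio = 1.897e12 / 5.550e7 = 3.42e4.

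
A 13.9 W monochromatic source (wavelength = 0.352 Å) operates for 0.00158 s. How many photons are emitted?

Total energy: E_total = P·t = 13.9 × 0.00158 = 0.02196 J.
Per-photon energy: E = 5.643 × 10^-15 J.
N = E_total / E_photon = 3.89 × 10^12.

3.89 × 10^12 photons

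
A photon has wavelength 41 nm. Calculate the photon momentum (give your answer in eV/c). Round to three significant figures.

30.2 eV/c

Convert to SI: λ = 41 nm = 4.1 × 10^-8 m.
The photon relation is p = h/λ, giving p = 1.616 × 10^-26 kg·m/s.
Converting to eV/c: p = 30.24 eV/c ≈ 30.2 eV/c.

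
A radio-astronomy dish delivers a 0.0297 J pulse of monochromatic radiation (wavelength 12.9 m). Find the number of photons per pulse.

1.93·10^24 photons

Per-photon energy: E = 1.540·10^-26 J (from wavelength = 12.9 m).
N = E_total / E_photon = 0.0297 J / 1.540·10^-26 J = 1.93·10^24.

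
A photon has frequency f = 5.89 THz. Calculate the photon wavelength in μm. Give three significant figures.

50.9 μm

Take c = 2.99792458e8 m/s.
First convert: f = 5.89 THz = 5.89e12 Hz.
Since λ = c/f for a photon, λ = 5.090e-5 m.
Converting to μm: λ = 50.90 μm ≈ 50.9 μm.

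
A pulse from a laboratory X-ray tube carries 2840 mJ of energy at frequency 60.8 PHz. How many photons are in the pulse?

7.05 × 10^16 photons

Per-photon energy: E = 4.029 × 10^-17 J (from frequency = 60.8 PHz).
N = E_total / E_photon = 2.84 J / 4.029 × 10^-17 J = 7.05 × 10^16.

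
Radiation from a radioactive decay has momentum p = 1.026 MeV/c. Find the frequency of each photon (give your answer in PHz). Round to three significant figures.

2.48·10^5 PHz

Take h = 6.62607015·10^-34 J·s, c = 2.99792458·10^8 m/s, 1 eV = 1.602176634·10^-19 J.
In SI units: p = 1.026 MeV/c = 5.4832·10^-22 kg·m/s.
For a photon f = pc/h, so f = 2.481·10^20 Hz.
Converting to PHz: f = 248100 PHz ≈ 2.48·10^5 PHz.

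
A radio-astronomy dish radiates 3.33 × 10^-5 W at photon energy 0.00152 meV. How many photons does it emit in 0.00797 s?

1.09 × 10^18 photons

Total energy: E_total = P·t = 3.33 × 10^-5 × 0.00797 = 2.654 × 10^-7 J.
Per-photon energy: E = 2.435 × 10^-25 J.
N = E_total / E_photon = 1.09 × 10^18.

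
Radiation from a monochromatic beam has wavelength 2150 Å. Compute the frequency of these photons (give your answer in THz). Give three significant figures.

1390 THz

In SI units: λ = 2150 Å = 2.15 × 10^-7 m.
For a photon f = c/λ, so f = 1.394 × 10^15 Hz.
Converting to THz: f = 1394 THz ≈ 1390 THz.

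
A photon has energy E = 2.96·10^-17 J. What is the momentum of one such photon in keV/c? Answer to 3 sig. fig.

0.185 keV/c

Use c = 2.99792458·10^8 m/s, 1 eV = 1.602176634·10^-19 J.
For a photon p = E/c, so p = 9.873·10^-26 kg·m/s.
Converting to keV/c: p = 0.1847 keV/c ≈ 0.185 keV/c.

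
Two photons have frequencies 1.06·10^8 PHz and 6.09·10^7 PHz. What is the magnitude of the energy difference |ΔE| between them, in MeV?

187 MeV

Using E = hf: E₁ = 7.024·10^-11 J, E₂ = 4.035·10^-11 J.
|ΔE| = |7.024·10^-11 − 4.035·10^-11| = 2.99·10^-11 J = 187 MeV.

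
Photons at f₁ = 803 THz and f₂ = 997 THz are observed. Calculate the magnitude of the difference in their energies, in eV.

Using E = hf: E₁ = 5.321e-19 J, E₂ = 6.606e-19 J.
|ΔE| = |5.321e-19 − 6.606e-19| = 1.29e-19 J = 0.802 eV.

0.802 eV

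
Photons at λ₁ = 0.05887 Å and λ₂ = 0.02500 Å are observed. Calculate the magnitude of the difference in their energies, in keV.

Using E = hc/λ: E₁ = 3.3743 × 10^-14 J, E₂ = 7.9458 × 10^-14 J.
|ΔE| = |3.3743 × 10^-14 − 7.9458 × 10^-14| = 4.57 × 10^-14 J = 285 keV.

285 keV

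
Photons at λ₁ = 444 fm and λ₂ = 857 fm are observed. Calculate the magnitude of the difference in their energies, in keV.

Using E = hc/λ: E₁ = 4.474e-13 J, E₂ = 2.318e-13 J.
|ΔE| = |4.474e-13 − 2.318e-13| = 2.16e-13 J = 1350 keV.

1350 keV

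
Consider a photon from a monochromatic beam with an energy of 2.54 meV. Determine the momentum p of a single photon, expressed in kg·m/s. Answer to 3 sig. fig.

(c = 2.99792458e8 m/s, 1 eV = 1.602176634e-19 J.)
First convert: E = 2.54 meV = 4.0695e-22 J.
Since p = E/c for a photon, p = 1.357e-30 kg·m/s.
So p ≈ 1.36e-30 kg·m/s.

1.36e-30 kg·m/s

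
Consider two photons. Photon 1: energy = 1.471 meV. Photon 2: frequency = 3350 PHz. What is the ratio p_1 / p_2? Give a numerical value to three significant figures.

p_1 = 7.861 × 10^-31 kg·m/s (from energy = 1.471 meV, via p = E/c).
p_2 = 7.404 × 10^-24 kg·m/s (from frequency = 3350 PHz, via p = hf/c).
Ratio = 7.861 × 10^-31 / 7.404 × 10^-24 = 1.06 × 10^-7.

1.06 × 10^-7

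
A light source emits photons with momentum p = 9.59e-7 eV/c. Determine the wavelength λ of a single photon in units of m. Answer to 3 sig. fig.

1.29 m

Take h = 6.62607015e-34 J·s, c = 2.99792458e8 m/s, 1 eV = 1.602176634e-19 J.
First convert: p = 9.59e-7 eV/c = 5.1252e-34 kg·m/s.
Apply λ = h/p: λ = 1.293 m.
So λ ≈ 1.29 m.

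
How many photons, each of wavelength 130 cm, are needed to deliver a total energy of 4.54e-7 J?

2.97e18 photons

Per-photon energy: E = 1.528e-25 J (from wavelength = 130 cm).
N = E_total / E_photon = 4.54e-7 J / 1.528e-25 J = 2.97e18.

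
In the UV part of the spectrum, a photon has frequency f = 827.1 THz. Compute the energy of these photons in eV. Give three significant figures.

(h = 6.62607015 × 10^-34 J·s, 1 eV = 1.602176634 × 10^-19 J.)
First convert: f = 827.1 THz = 8.271 × 10^14 Hz.
Since E = hf for a photon, E = 5.480 × 10^-19 J.
Converting to eV: E = 3.421 eV ≈ 3.42 eV.

3.42 eV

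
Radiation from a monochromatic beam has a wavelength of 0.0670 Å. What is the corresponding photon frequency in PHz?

4.47e4 PHz

First convert: λ = 0.0670 Å = 6.70e-12 m.
The photon relation is f = c/λ, giving f = 4.475e19 Hz.
Converting to PHz: f = 44750 PHz ≈ 4.47e4 PHz.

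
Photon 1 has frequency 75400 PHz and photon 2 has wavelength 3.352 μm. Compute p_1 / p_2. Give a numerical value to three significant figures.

8.43e5

p_1 = 1.667e-22 kg·m/s (from frequency = 75400 PHz, via p = hf/c).
p_2 = 1.977e-28 kg·m/s (from wavelength = 3.352 μm, via p = h/λ).
Ratio = 1.667e-22 / 1.977e-28 = 8.43e5.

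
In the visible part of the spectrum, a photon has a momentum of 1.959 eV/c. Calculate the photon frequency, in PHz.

Take h = 6.62607015e-34 J·s, c = 2.99792458e8 m/s, 1 eV = 1.602176634e-19 J.
Convert to SI: p = 1.959 eV/c = 1.0469e-27 kg·m/s.
Since f = pc/h for a photon, f = 4.737e14 Hz.
Converting to PHz: f = 0.4737 PHz ≈ 0.474 PHz.

0.474 PHz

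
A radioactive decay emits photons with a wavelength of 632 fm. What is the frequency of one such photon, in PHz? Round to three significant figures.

In SI units: λ = 632 fm = 6.32 × 10^-13 m.
The photon relation is f = c/λ, giving f = 4.744 × 10^20 Hz.
Converting to PHz: f = 474400 PHz ≈ 4.74 × 10^5 PHz.

4.74 × 10^5 PHz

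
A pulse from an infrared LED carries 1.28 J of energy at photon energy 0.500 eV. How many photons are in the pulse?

Per-photon energy: E = 8.011e-20 J (from energy = 0.500 eV).
N = E_total / E_photon = 1.28 J / 8.011e-20 J = 1.60e19.

1.60e19 photons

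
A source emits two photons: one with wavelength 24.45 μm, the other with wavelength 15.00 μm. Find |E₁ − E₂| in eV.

Using E = hc/λ: E₁ = 8.1245e-21 J, E₂ = 1.3243e-20 J.
|ΔE| = |8.1245e-21 − 1.3243e-20| = 5.12e-21 J = 0.0319 eV.

0.0319 eV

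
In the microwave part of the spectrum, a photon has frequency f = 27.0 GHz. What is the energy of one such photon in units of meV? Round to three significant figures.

(h = 6.62607015e-34 J·s, 1 eV = 1.602176634e-19 J.)
Convert to SI: f = 27.0 GHz = 2.70e10 Hz.
The photon relation is E = hf, giving E = 1.789e-23 J.
Converting to meV: E = 0.1117 meV ≈ 0.112 meV.

0.112 meV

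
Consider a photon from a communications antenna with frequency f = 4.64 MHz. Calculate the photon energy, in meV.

Take h = 6.62607015 × 10^-34 J·s, 1 eV = 1.602176634 × 10^-19 J.
In SI units: f = 4.64 MHz = 4.64 × 10^6 Hz.
For a photon E = hf, so E = 3.074 × 10^-27 J.
Converting to meV: E = 1.919 × 10^-5 meV ≈ 1.92 × 10^-5 meV.

1.92 × 10^-5 meV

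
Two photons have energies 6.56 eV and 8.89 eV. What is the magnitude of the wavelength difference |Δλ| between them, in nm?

Using λ = hc/E: λ₁ = 1.890 × 10^-7 m, λ₂ = 1.395 × 10^-7 m.
|Δλ| = |1.890 × 10^-7 − 1.395 × 10^-7| = 4.95 × 10^-8 m = 49.5 nm.

49.5 nm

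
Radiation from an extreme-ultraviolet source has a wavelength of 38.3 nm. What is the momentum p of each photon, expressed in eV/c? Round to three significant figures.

(h = 6.62607015·10^-34 J·s, c = 2.99792458·10^8 m/s, 1 eV = 1.602176634·10^-19 J.)
First convert: λ = 38.3 nm = 3.83·10^-8 m.
For a photon p = h/λ, so p = 1.730·10^-26 kg·m/s.
Converting to eV/c: p = 32.37 eV/c ≈ 32.4 eV/c.

32.4 eV/c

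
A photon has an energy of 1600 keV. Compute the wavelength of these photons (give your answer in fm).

Convert to SI: E = 1600 keV = 2.5635·10^-13 J.
Apply λ = hc/E: λ = 7.749·10^-13 m.
Converting to fm: λ = 774.9 fm ≈ 775 fm.

775 fm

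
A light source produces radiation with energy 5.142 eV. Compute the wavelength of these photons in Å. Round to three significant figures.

2410 Å

Use h = 6.62607015e-34 J·s, c = 2.99792458e8 m/s, 1 eV = 1.602176634e-19 J.
Convert to SI: E = 5.142 eV = 8.2384e-19 J.
For a photon λ = hc/E, so λ = 2.411e-7 m.
Converting to Å: λ = 2411 Å ≈ 2410 Å.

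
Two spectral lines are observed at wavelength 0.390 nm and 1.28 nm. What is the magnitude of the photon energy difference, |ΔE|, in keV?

Using E = hc/λ: E₁ = 5.093 × 10^-16 J, E₂ = 1.552 × 10^-16 J.
|ΔE| = |5.093 × 10^-16 − 1.552 × 10^-16| = 3.54 × 10^-16 J = 2.21 keV.

2.21 keV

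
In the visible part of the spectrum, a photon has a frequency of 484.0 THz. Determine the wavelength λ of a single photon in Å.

In SI units: f = 484.0 THz = 4.840 × 10^14 Hz.
The photon relation is λ = c/f, giving λ = 6.194 × 10^-7 m.
Converting to Å: λ = 6194 Å ≈ 6190 Å.

6190 Å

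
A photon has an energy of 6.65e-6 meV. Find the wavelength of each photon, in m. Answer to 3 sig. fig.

Convert to SI: E = 6.65e-6 meV = 1.0654e-27 J.
Since λ = hc/E for a photon, λ = 186.4 m.
So λ ≈ 186 m.

186 m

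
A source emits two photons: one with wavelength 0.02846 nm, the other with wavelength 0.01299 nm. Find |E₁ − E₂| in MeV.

Using E = hc/λ: E₁ = 6.9798e-15 J, E₂ = 1.5292e-14 J.
|ΔE| = |6.9798e-15 − 1.5292e-14| = 8.31e-15 J = 0.0519 MeV.

0.0519 MeV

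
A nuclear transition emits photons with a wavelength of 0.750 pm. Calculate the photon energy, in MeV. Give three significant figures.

1.65 MeV

Convert to SI: λ = 0.750 pm = 7.50e-13 m.
Apply E = hc/λ: E = 2.649e-13 J.
Converting to MeV: E = 1.653 MeV ≈ 1.65 MeV.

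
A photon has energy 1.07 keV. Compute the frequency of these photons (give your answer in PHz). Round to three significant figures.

259 PHz

(h = 6.62607015e-34 J·s, 1 eV = 1.602176634e-19 J.)
Convert to SI: E = 1.07 keV = 1.7143e-16 J.
The photon relation is f = E/h, giving f = 2.587e17 Hz.
Converting to PHz: f = 258.7 PHz ≈ 259 PHz.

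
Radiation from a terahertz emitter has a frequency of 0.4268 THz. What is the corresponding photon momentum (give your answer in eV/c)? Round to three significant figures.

1.77e-3 eV/c

First convert: f = 0.4268 THz = 4.268e11 Hz.
Apply p = hf/c: p = 9.433e-31 kg·m/s.
Converting to eV/c: p = 0.001765 eV/c ≈ 1.77e-3 eV/c.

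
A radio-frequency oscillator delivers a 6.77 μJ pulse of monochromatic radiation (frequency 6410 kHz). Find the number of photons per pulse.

1.59 × 10^21 photons

Per-photon energy: E = 4.247 × 10^-27 J (from frequency = 6410 kHz).
N = E_total / E_photon = 6.77 × 10^-6 J / 4.247 × 10^-27 J = 1.59 × 10^21.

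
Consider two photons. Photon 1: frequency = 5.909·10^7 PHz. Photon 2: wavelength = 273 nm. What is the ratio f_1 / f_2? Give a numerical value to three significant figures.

5.38·10^7

f_1 = 5.909·10^22 Hz (from frequency = 5.909·10^7 PHz, via f given directly).
f_2 = 1.098·10^15 Hz (from wavelength = 273 nm, via f = c/λ).
Ratio = 5.909·10^22 / 1.098·10^15 = 5.38·10^7.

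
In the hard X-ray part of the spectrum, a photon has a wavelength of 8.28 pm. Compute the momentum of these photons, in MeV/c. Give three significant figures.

0.150 MeV/c

Use h = 6.62607015·10^-34 J·s, c = 2.99792458·10^8 m/s, 1 eV = 1.602176634·10^-19 J.
In SI units: λ = 8.28 pm = 8.28·10^-12 m.
The photon relation is p = h/λ, giving p = 8.003·10^-23 kg·m/s.
Converting to MeV/c: p = 0.1497 MeV/c ≈ 0.150 MeV/c.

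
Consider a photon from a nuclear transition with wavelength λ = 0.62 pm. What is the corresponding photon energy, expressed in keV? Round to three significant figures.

Take h = 6.62607015e-34 J·s, c = 2.99792458e8 m/s, 1 eV = 1.602176634e-19 J.
Convert to SI: λ = 0.62 pm = 6.2e-13 m.
Since E = hc/λ for a photon, E = 3.204e-13 J.
Converting to keV: E = 2000 keV ≈ 2000 keV.

2000 keV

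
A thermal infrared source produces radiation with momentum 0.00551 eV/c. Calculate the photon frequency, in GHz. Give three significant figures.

1330 GHz

First convert: p = 0.00551 eV/c = 2.9447·10^-30 kg·m/s.
Since f = pc/h for a photon, f = 1.332·10^12 Hz.
Converting to GHz: f = 1332 GHz ≈ 1330 GHz.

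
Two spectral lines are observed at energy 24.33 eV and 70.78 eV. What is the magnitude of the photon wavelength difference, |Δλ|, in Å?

Using λ = hc/E: λ₁ = 5.0959 × 10^-8 m, λ₂ = 1.7517 × 10^-8 m.
|Δλ| = |5.0959 × 10^-8 − 1.7517 × 10^-8| = 3.34 × 10^-8 m = 334 Å.

334 Å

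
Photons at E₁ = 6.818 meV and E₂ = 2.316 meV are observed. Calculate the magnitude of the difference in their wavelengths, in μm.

Using λ = hc/E: λ₁ = 1.8185 × 10^-4 m, λ₂ = 5.3534 × 10^-4 m.
|Δλ| = |1.8185 × 10^-4 − 5.3534 × 10^-4| = 3.53 × 10^-4 m = 353 μm.

353 μm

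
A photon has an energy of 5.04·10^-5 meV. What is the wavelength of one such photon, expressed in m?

In SI units: E = 5.04·10^-5 meV = 8.0750·10^-27 J.
Apply λ = hc/E: λ = 24.60 m.
So λ ≈ 24.6 m.

24.6 m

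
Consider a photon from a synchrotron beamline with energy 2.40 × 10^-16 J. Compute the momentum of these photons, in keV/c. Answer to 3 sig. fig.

Since p = E/c for a photon, p = 8.006 × 10^-25 kg·m/s.
Converting to keV/c: p = 1.498 keV/c ≈ 1.50 keV/c.

1.50 keV/c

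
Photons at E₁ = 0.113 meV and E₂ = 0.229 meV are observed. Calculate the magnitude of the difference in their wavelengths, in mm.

5.56 mm

Using λ = hc/E: λ₁ = 0.01097 m, λ₂ = 0.005414 m.
|Δλ| = |0.01097 − 0.005414| = 0.00556 m = 5.56 mm.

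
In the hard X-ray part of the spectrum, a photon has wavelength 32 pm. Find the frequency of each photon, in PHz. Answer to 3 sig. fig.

9370 PHz

First convert: λ = 32 pm = 3.2e-11 m.
Since f = c/λ for a photon, f = 9.369e18 Hz.
Converting to PHz: f = 9369 PHz ≈ 9370 PHz.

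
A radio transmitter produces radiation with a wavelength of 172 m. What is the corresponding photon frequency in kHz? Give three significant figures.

1740 kHz

Use c = 2.99792458 × 10^8 m/s.
The photon relation is f = c/λ, giving f = 1.743 × 10^6 Hz.
Converting to kHz: f = 1743 kHz ≈ 1740 kHz.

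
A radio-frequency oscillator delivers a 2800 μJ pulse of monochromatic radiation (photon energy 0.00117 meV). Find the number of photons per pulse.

1.49e22 photons

Per-photon energy: E = 1.875e-25 J (from energy = 0.00117 meV).
N = E_total / E_photon = 0.00280 J / 1.875e-25 J = 1.49e22.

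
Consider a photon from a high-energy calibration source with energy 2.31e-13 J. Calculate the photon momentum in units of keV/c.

1440 keV/c

(c = 2.99792458e8 m/s, 1 eV = 1.602176634e-19 J.)
Apply p = E/c: p = 7.705e-22 kg·m/s.
Converting to keV/c: p = 1442 keV/c ≈ 1440 keV/c.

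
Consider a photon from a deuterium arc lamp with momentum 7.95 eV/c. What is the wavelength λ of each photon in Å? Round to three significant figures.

(h = 6.62607015e-34 J·s, c = 2.99792458e8 m/s, 1 eV = 1.602176634e-19 J.)
Convert to SI: p = 7.95 eV/c = 4.2487e-27 kg·m/s.
The photon relation is λ = h/p, giving λ = 1.560e-7 m.
Converting to Å: λ = 1560 Å ≈ 1560 Å.

1560 Å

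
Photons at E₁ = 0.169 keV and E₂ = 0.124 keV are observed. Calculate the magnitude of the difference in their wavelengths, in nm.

2.66 nm

Using λ = hc/E: λ₁ = 7.336 × 10^-9 m, λ₂ = 9.999 × 10^-9 m.
|Δλ| = |7.336 × 10^-9 − 9.999 × 10^-9| = 2.66 × 10^-9 m = 2.66 nm.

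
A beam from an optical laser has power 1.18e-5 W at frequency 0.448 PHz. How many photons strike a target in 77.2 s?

3.07e15 photons

Total energy: E_total = P·t = 1.18e-5 × 77.2 = 9.110e-4 J.
Per-photon energy: E = 2.968e-19 J.
N = E_total / E_photon = 3.07e15.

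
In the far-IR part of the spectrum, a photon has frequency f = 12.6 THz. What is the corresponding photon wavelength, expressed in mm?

Convert to SI: f = 12.6 THz = 1.26e13 Hz.
Since λ = c/f for a photon, λ = 2.379e-5 m.
Converting to mm: λ = 0.02379 mm ≈ 0.0238 mm.

0.0238 mm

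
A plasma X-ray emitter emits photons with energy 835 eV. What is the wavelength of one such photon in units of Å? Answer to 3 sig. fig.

14.8 Å

In SI units: E = 835 eV = 1.3378·10^-16 J.
For a photon λ = hc/E, so λ = 1.485·10^-9 m.
Converting to Å: λ = 14.85 Å ≈ 14.8 Å.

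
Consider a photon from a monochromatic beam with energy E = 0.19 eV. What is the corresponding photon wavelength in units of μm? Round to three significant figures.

6.53 μm

Take h = 6.62607015 × 10^-34 J·s, c = 2.99792458 × 10^8 m/s, 1 eV = 1.602176634 × 10^-19 J.
First convert: E = 0.19 eV = 3.0441 × 10^-20 J.
The photon relation is λ = hc/E, giving λ = 6.525 × 10^-6 m.
Converting to μm: λ = 6.525 μm ≈ 6.53 μm.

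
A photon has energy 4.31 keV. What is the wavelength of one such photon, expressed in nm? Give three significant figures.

First convert: E = 4.31 keV = 6.9054e-16 J.
For a photon λ = hc/E, so λ = 2.877e-10 m.
Converting to nm: λ = 0.2877 nm ≈ 0.288 nm.

0.288 nm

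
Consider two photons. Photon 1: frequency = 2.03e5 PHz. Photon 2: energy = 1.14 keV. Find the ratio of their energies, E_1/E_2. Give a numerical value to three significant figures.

E_1 = 1.345e-13 J (from frequency = 2.03e5 PHz, via E = hf).
E_2 = 1.826e-16 J (from energy = 1.14 keV, via E given directly).
Ratio = 1.345e-13 / 1.826e-16 = 736.

736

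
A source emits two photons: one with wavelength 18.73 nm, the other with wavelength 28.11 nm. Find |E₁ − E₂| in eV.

Using E = hc/λ: E₁ = 1.0606 × 10^-17 J, E₂ = 7.0667 × 10^-18 J.
|ΔE| = |1.0606 × 10^-17 − 7.0667 × 10^-18| = 3.54 × 10^-18 J = 22.1 eV.

22.1 eV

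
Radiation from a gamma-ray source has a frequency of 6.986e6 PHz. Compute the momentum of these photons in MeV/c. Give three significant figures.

28.9 MeV/c

In SI units: f = 6.986e6 PHz = 6.986e21 Hz.
Since p = hf/c for a photon, p = 1.544e-20 kg·m/s.
Converting to MeV/c: p = 28.89 MeV/c ≈ 28.9 MeV/c.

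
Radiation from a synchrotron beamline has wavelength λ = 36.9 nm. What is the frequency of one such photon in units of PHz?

8.12 PHz

(c = 2.99792458e8 m/s.)
First convert: λ = 36.9 nm = 3.69e-8 m.
Since f = c/λ for a photon, f = 8.124e15 Hz.
Converting to PHz: f = 8.124 PHz ≈ 8.12 PHz.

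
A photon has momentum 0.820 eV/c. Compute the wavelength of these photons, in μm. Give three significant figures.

1.51 μm

Use h = 6.62607015·10^-34 J·s, c = 2.99792458·10^8 m/s, 1 eV = 1.602176634·10^-19 J.
In SI units: p = 0.820 eV/c = 4.3823·10^-28 kg·m/s.
For a photon λ = h/p, so λ = 1.512·10^-6 m.
Converting to μm: λ = 1.512 μm ≈ 1.51 μm.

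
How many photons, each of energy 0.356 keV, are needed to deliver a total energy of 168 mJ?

2.95·10^15 photons

Per-photon energy: E = 5.704·10^-17 J (from energy = 0.356 keV).
N = E_total / E_photon = 0.168 J / 5.704·10^-17 J = 2.95·10^15.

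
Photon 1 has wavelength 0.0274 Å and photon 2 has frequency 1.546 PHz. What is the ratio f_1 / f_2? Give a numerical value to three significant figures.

7.08 × 10^4

f_1 = 1.094 × 10^20 Hz (from wavelength = 0.0274 Å, via f = c/λ).
f_2 = 1.546 × 10^15 Hz (from frequency = 1.546 PHz, via f given directly).
Ratio = 1.094 × 10^20 / 1.546 × 10^15 = 7.08 × 10^4.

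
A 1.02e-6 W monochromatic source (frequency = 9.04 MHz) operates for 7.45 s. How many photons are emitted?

1.27e21 photons

Total energy: E_total = P·t = 1.02e-6 × 7.45 = 7.599e-6 J.
Per-photon energy: E = 5.990e-27 J.
N = E_total / E_photon = 1.27e21.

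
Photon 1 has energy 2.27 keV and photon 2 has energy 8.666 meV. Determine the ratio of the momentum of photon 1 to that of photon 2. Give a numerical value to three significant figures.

2.62 × 10^5

p_1 = 1.213 × 10^-24 kg·m/s (from energy = 2.27 keV, via p = E/c).
p_2 = 4.631 × 10^-30 kg·m/s (from energy = 8.666 meV, via p = E/c).
Ratio = 1.213 × 10^-24 / 4.631 × 10^-30 = 2.62 × 10^5.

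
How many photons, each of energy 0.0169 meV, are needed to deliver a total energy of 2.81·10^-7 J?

Per-photon energy: E = 2.708·10^-24 J (from energy = 0.0169 meV).
N = E_total / E_photon = 2.81·10^-7 J / 2.708·10^-24 J = 1.04·10^17.

1.04·10^17 photons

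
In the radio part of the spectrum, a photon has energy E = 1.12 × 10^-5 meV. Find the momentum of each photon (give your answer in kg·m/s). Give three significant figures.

5.99 × 10^-36 kg·m/s

Use c = 2.99792458 × 10^8 m/s, 1 eV = 1.602176634 × 10^-19 J.
In SI units: E = 1.12 × 10^-5 meV = 1.7944 × 10^-27 J.
Since p = E/c for a photon, p = 5.986 × 10^-36 kg·m/s.
So p ≈ 5.99 × 10^-36 kg·m/s.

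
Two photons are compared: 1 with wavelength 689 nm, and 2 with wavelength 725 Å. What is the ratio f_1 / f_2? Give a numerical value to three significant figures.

0.105

f_1 = 4.351e14 Hz (from wavelength = 689 nm, via f = c/λ).
f_2 = 4.135e15 Hz (from wavelength = 725 Å, via f = c/λ).
Ratio = 4.351e14 / 4.135e15 = 0.105.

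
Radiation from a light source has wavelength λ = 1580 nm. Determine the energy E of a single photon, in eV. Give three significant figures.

0.785 eV

Take h = 6.62607015 × 10^-34 J·s, c = 2.99792458 × 10^8 m/s, 1 eV = 1.602176634 × 10^-19 J.
Convert to SI: λ = 1580 nm = 1.58 × 10^-6 m.
Apply E = hc/λ: E = 1.257 × 10^-19 J.
Converting to eV: E = 0.7847 eV ≈ 0.785 eV.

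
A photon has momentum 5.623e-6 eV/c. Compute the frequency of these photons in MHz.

Use h = 6.62607015e-34 J·s, c = 2.99792458e8 m/s, 1 eV = 1.602176634e-19 J.
In SI units: p = 5.623e-6 eV/c = 3.0051e-33 kg·m/s.
For a photon f = pc/h, so f = 1.360e9 Hz.
Converting to MHz: f = 1360 MHz ≈ 1360 MHz.

1360 MHz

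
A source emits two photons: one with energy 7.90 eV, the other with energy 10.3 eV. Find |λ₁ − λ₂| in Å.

366 Å

Using λ = hc/E: λ₁ = 1.569·10^-7 m, λ₂ = 1.204·10^-7 m.
|Δλ| = |1.569·10^-7 − 1.204·10^-7| = 3.66·10^-8 m = 366 Å.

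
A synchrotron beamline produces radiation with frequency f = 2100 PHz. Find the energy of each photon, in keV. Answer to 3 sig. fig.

8.68 keV

First convert: f = 2100 PHz = 2.1 × 10^18 Hz.
Apply E = hf: E = 1.391 × 10^-15 J.
Converting to keV: E = 8.685 keV ≈ 8.68 keV.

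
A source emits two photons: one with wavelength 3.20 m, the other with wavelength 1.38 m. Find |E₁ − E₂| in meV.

Using E = hc/λ: E₁ = 6.208·10^-26 J, E₂ = 1.439·10^-25 J.
|ΔE| = |6.208·10^-26 − 1.439·10^-25| = 8.19·10^-26 J = 5.11·10^-4 meV.

5.11·10^-4 meV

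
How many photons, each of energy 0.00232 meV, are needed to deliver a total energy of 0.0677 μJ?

1.82e17 photons

Per-photon energy: E = 3.717e-25 J (from energy = 0.00232 meV).
N = E_total / E_photon = 6.77e-8 J / 3.717e-25 J = 1.82e17.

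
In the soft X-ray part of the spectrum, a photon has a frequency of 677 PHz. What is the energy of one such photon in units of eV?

Convert to SI: f = 677 PHz = 6.77e17 Hz.
Since E = hf for a photon, E = 4.486e-16 J.
Converting to eV: E = 2800 eV ≈ 2800 eV.

2800 eV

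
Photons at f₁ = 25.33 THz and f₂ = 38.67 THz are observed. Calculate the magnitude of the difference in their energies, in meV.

Using E = hf: E₁ = 1.6784 × 10^-20 J, E₂ = 2.5623 × 10^-20 J.
|ΔE| = |1.6784 × 10^-20 − 2.5623 × 10^-20| = 8.84 × 10^-21 J = 55.2 meV.

55.2 meV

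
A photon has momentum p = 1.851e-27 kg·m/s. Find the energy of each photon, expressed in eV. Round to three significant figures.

3.46 eV

For a photon E = pc, so E = 5.549e-19 J.
Converting to eV: E = 3.464 eV ≈ 3.46 eV.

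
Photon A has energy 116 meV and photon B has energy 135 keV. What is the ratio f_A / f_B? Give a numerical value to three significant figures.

8.59 × 10^-7

f_A = 2.805 × 10^13 Hz (from energy = 116 meV, via f = E/h).
f_B = 3.264 × 10^19 Hz (from energy = 135 keV, via f = E/h).
Ratio = 2.805 × 10^13 / 3.264 × 10^19 = 8.59 × 10^-7.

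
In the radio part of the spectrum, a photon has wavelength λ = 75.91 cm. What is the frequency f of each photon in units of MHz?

395 MHz

(c = 2.99792458e8 m/s.)
First convert: λ = 75.91 cm = 0.7591 m.
The photon relation is f = c/λ, giving f = 3.949e8 Hz.
Converting to MHz: f = 394.9 MHz ≈ 395 MHz.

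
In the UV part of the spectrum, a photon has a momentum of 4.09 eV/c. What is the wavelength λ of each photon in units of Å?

Take h = 6.62607015e-34 J·s, c = 2.99792458e8 m/s, 1 eV = 1.602176634e-19 J.
First convert: p = 4.09 eV/c = 2.1858e-27 kg·m/s.
The photon relation is λ = h/p, giving λ = 3.031e-7 m.
Converting to Å: λ = 3031 Å ≈ 3030 Å.

3030 Å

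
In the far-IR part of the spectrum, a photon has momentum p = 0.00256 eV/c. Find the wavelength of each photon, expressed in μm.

484 μm

Use h = 6.62607015 × 10^-34 J·s, c = 2.99792458 × 10^8 m/s, 1 eV = 1.602176634 × 10^-19 J.
First convert: p = 0.00256 eV/c = 1.3681 × 10^-30 kg·m/s.
For a photon λ = h/p, so λ = 4.843 × 10^-4 m.
Converting to μm: λ = 484.3 μm ≈ 484 μm.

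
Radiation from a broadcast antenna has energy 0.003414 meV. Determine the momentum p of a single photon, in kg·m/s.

1.82 × 10^-33 kg·m/s

First convert: E = 0.003414 meV = 5.4698 × 10^-25 J.
Apply p = E/c: p = 1.825 × 10^-33 kg·m/s.
So p ≈ 1.82 × 10^-33 kg·m/s.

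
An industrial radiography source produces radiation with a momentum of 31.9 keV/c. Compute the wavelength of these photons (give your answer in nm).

In SI units: p = 31.9 keV/c = 1.7048e-23 kg·m/s.
Since λ = h/p for a photon, λ = 3.887e-11 m.
Converting to nm: λ = 0.03887 nm ≈ 0.0389 nm.

0.0389 nm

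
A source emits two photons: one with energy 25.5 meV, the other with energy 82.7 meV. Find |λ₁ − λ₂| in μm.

Using λ = hc/E: λ₁ = 4.862e-5 m, λ₂ = 1.499e-5 m.
|Δλ| = |4.862e-5 − 1.499e-5| = 3.36e-5 m = 33.6 μm.

33.6 μm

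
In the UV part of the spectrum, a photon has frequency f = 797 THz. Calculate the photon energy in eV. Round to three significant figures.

(h = 6.62607015e-34 J·s, 1 eV = 1.602176634e-19 J.)
Convert to SI: f = 797 THz = 7.97e14 Hz.
Since E = hf for a photon, E = 5.281e-19 J.
Converting to eV: E = 3.296 eV ≈ 3.30 eV.

3.30 eV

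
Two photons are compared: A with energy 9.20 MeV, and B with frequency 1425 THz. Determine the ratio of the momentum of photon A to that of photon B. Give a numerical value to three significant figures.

1.56 × 10^6

p_A = 4.917 × 10^-21 kg·m/s (from energy = 9.20 MeV, via p = E/c).
p_B = 3.150 × 10^-27 kg·m/s (from frequency = 1425 THz, via p = hf/c).
Ratio = 4.917 × 10^-21 / 3.150 × 10^-27 = 1.56 × 10^6.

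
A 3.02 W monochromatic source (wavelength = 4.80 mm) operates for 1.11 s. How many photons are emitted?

8.10e22 photons

Total energy: E_total = P·t = 3.02 × 1.11 = 3.352 J.
Per-photon energy: E = 4.138e-23 J.
N = E_total / E_photon = 8.10e22.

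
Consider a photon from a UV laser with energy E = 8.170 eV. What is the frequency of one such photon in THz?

In SI units: E = 8.170 eV = 1.3090e-18 J.
For a photon f = E/h, so f = 1.975e15 Hz.
Converting to THz: f = 1975 THz ≈ 1980 THz.

1980 THz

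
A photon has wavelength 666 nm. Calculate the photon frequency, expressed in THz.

Use c = 2.99792458e8 m/s.
In SI units: λ = 666 nm = 6.66e-7 m.
The photon relation is f = c/λ, giving f = 4.501e14 Hz.
Converting to THz: f = 450.1 THz ≈ 450 THz.

450 THz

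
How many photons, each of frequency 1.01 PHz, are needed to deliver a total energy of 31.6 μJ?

Per-photon energy: E = 6.692e-19 J (from frequency = 1.01 PHz).
N = E_total / E_photon = 3.16e-5 J / 6.692e-19 J = 4.72e13.

4.72e13 photons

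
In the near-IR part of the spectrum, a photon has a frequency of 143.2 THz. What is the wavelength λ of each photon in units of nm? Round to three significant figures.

First convert: f = 143.2 THz = 1.432 × 10^14 Hz.
The photon relation is λ = c/f, giving λ = 2.094 × 10^-6 m.
Converting to nm: λ = 2094 nm ≈ 2090 nm.

2090 nm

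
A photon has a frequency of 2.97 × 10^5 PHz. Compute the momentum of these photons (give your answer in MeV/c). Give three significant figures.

Take h = 6.62607015 × 10^-34 J·s, c = 2.99792458 × 10^8 m/s, 1 eV = 1.602176634 × 10^-19 J.
First convert: f = 2.97 × 10^5 PHz = 2.97 × 10^20 Hz.
Apply p = hf/c: p = 6.564 × 10^-22 kg·m/s.
Converting to MeV/c: p = 1.228 MeV/c ≈ 1.23 MeV/c.

1.23 MeV/c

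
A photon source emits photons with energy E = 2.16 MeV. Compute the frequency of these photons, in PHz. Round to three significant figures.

5.22e5 PHz

Take h = 6.62607015e-34 J·s, 1 eV = 1.602176634e-19 J.
In SI units: E = 2.16 MeV = 3.4607e-13 J.
For a photon f = E/h, so f = 5.223e20 Hz.
Converting to PHz: f = 522300 PHz ≈ 5.22e5 PHz.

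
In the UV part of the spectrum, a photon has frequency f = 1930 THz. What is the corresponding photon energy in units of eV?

Use h = 6.62607015·10^-34 J·s, 1 eV = 1.602176634·10^-19 J.
In SI units: f = 1930 THz = 1.93·10^15 Hz.
Apply E = hf: E = 1.279·10^-18 J.
Converting to eV: E = 7.982 eV ≈ 7.98 eV.

7.98 eV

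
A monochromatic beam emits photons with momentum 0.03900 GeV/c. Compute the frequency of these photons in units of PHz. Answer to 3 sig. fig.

9.43·10^6 PHz

First convert: p = 0.03900 GeV/c = 2.0843·10^-20 kg·m/s.
The photon relation is f = pc/h, giving f = 9.430·10^21 Hz.
Converting to PHz: f = 9.430·10^6 PHz ≈ 9.43·10^6 PHz.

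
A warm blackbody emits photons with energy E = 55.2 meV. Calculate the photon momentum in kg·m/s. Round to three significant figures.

2.95·10^-29 kg·m/s

Take c = 2.99792458·10^8 m/s, 1 eV = 1.602176634·10^-19 J.
Convert to SI: E = 55.2 meV = 8.8440·10^-21 J.
Since p = E/c for a photon, p = 2.950·10^-29 kg·m/s.
So p ≈ 2.95·10^-29 kg·m/s.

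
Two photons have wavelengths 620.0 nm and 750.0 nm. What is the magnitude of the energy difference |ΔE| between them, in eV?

0.347 eV

Using E = hc/λ: E₁ = 3.2039 × 10^-19 J, E₂ = 2.6486 × 10^-19 J.
|ΔE| = |3.2039 × 10^-19 − 2.6486 × 10^-19| = 5.55 × 10^-20 J = 0.347 eV.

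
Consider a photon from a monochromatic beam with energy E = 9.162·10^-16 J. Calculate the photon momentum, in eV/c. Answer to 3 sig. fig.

5720 eV/c

Use c = 2.99792458·10^8 m/s, 1 eV = 1.602176634·10^-19 J.
Apply p = E/c: p = 3.056·10^-24 kg·m/s.
Converting to eV/c: p = 5718 eV/c ≈ 5720 eV/c.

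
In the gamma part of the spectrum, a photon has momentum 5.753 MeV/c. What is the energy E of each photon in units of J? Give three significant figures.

9.22 × 10^-13 J

Use c = 2.99792458 × 10^8 m/s, 1 eV = 1.602176634 × 10^-19 J.
First convert: p = 5.753 MeV/c = 3.0746 × 10^-21 kg·m/s.
Since E = pc for a photon, E = 9.217 × 10^-13 J.
So E ≈ 9.22 × 10^-13 J.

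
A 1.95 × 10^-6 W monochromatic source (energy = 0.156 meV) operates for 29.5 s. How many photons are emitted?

Total energy: E_total = P·t = 1.95 × 10^-6 × 29.5 = 5.753 × 10^-5 J.
Per-photon energy: E = 2.499 × 10^-23 J.
N = E_total / E_photon = 2.30 × 10^18.

2.30 × 10^18 photons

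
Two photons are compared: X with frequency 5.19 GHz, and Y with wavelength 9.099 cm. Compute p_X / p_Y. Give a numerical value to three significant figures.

p_X = 1.147e-32 kg·m/s (from frequency = 5.19 GHz, via p = hf/c).
p_Y = 7.282e-33 kg·m/s (from wavelength = 9.099 cm, via p = h/λ).
Ratio = 1.147e-32 / 7.282e-33 = 1.58.

1.58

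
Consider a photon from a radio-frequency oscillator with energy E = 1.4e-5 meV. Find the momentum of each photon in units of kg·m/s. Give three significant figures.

Take c = 2.99792458e8 m/s, 1 eV = 1.602176634e-19 J.
Convert to SI: E = 1.4e-5 meV = 2.2430e-27 J.
The photon relation is p = E/c, giving p = 7.482e-36 kg·m/s.
So p ≈ 7.48e-36 kg·m/s.

7.48e-36 kg·m/s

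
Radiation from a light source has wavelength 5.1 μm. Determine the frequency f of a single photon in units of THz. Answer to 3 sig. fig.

58.8 THz

Take c = 2.99792458·10^8 m/s.
First convert: λ = 5.1 μm = 5.1·10^-6 m.
The photon relation is f = c/λ, giving f = 5.878·10^13 Hz.
Converting to THz: f = 58.78 THz ≈ 58.8 THz.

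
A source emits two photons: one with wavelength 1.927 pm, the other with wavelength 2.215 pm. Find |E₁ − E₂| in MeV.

Using E = hc/λ: E₁ = 1.0308 × 10^-13 J, E₂ = 8.9682 × 10^-14 J.
|ΔE| = |1.0308 × 10^-13 − 8.9682 × 10^-14| = 1.34 × 10^-14 J = 0.0837 MeV.

0.0837 MeV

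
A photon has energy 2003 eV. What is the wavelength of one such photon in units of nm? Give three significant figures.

0.619 nm

Convert to SI: E = 2003 eV = 3.2092·10^-16 J.
Since λ = hc/E for a photon, λ = 6.190·10^-10 m.
Converting to nm: λ = 0.6190 nm ≈ 0.619 nm.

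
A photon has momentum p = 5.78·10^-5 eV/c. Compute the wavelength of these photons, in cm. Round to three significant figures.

In SI units: p = 5.78·10^-5 eV/c = 3.0890·10^-32 kg·m/s.
Since λ = h/p for a photon, λ = 0.02145 m.
Converting to cm: λ = 2.145 cm ≈ 2.15 cm.

2.15 cm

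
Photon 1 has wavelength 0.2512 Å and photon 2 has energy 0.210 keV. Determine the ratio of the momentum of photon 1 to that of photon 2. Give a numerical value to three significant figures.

235

p_1 = 2.638 × 10^-23 kg·m/s (from wavelength = 0.2512 Å, via p = h/λ).
p_2 = 1.122 × 10^-25 kg·m/s (from energy = 0.210 keV, via p = E/c).
Ratio = 2.638 × 10^-23 / 1.122 × 10^-25 = 235.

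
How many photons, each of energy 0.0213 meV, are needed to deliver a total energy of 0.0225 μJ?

6.59e15 photons

Per-photon energy: E = 3.413e-24 J (from energy = 0.0213 meV).
N = E_total / E_photon = 2.25e-8 J / 3.413e-24 J = 6.59e15.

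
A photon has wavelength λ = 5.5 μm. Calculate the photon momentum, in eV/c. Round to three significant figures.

0.225 eV/c

(h = 6.62607015e-34 J·s, c = 2.99792458e8 m/s, 1 eV = 1.602176634e-19 J.)
First convert: λ = 5.5 μm = 5.5e-6 m.
The photon relation is p = h/λ, giving p = 1.205e-28 kg·m/s.
Converting to eV/c: p = 0.2254 eV/c ≈ 0.225 eV/c.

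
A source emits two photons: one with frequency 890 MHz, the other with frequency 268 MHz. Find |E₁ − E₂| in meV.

Using E = hf: E₁ = 5.897e-25 J, E₂ = 1.776e-25 J.
|ΔE| = |5.897e-25 − 1.776e-25| = 4.12e-25 J = 2.57e-3 meV.

2.57e-3 meV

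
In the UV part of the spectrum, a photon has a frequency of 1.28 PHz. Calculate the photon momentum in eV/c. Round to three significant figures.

First convert: f = 1.28 PHz = 1.28e15 Hz.
For a photon p = hf/c, so p = 2.829e-27 kg·m/s.
Converting to eV/c: p = 5.294 eV/c ≈ 5.29 eV/c.

5.29 eV/c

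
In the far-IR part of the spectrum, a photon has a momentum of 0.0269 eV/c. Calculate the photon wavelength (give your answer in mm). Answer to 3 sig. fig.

0.0461 mm

Take h = 6.62607015 × 10^-34 J·s, c = 2.99792458 × 10^8 m/s, 1 eV = 1.602176634 × 10^-19 J.
Convert to SI: p = 0.0269 eV/c = 1.4376 × 10^-29 kg·m/s.
For a photon λ = h/p, so λ = 4.609 × 10^-5 m.
Converting to mm: λ = 0.04609 mm ≈ 0.0461 mm.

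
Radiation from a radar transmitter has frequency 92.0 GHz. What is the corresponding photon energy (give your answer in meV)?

0.380 meV

First convert: f = 92.0 GHz = 9.20 × 10^10 Hz.
Apply E = hf: E = 6.096 × 10^-23 J.
Converting to meV: E = 0.3805 meV ≈ 0.380 meV.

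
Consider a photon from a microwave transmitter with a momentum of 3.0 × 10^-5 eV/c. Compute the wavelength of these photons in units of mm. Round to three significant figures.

41.3 mm

Use h = 6.62607015 × 10^-34 J·s, c = 2.99792458 × 10^8 m/s, 1 eV = 1.602176634 × 10^-19 J.
Convert to SI: p = 3.0 × 10^-5 eV/c = 1.6033 × 10^-32 kg·m/s.
Apply λ = h/p: λ = 0.04133 m.
Converting to mm: λ = 41.33 mm ≈ 41.3 mm.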